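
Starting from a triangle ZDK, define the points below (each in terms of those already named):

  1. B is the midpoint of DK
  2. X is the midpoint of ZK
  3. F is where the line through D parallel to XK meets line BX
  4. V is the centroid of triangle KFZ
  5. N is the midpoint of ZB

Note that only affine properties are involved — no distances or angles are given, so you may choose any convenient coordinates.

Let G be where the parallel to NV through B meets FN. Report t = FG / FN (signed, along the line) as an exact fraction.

t = 3/4

Assign Z = (0, 0), D = (1, 0), K = (0, 1) — the answer is frame-independent, so this choice is without loss of generality.
1. B is the midpoint of DK ⇒ B = (1/2, 1/2)
2. X is the midpoint of ZK ⇒ X = (0, 1/2)
3. F is where the line through D parallel to XK meets line BX ⇒ F = (1, 1/2)
4. V is the centroid of triangle KFZ ⇒ V = (1/3, 1/2)
5. N is the midpoint of ZB ⇒ N = (1/4, 1/4)
through B parallel to NV: direction (1/12, 1/4); meets FN at G = (7/16, 5/16)
G = F + t·(N−F) with t = 3/4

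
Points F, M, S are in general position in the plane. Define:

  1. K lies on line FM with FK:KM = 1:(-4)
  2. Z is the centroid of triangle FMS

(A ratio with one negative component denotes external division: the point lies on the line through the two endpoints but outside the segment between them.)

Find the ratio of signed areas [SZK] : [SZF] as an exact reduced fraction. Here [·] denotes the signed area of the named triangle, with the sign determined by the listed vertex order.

Assign F = (0, 0), M = (1, 0), S = (0, 1) — the answer is frame-independent, so this choice is without loss of generality.
1. K lies on line FM with FK:KM = 1:(-4) ⇒ K = (-1/3, 0)
2. Z is the centroid of triangle FMS ⇒ Z = (1/3, 1/3)
2·[SZK] = -5/9, 2·[SZF] = -1/3
[SZK]:[SZF] = -5/9:-1/3 = 5/3

[SZK]:[SZF] = 5/3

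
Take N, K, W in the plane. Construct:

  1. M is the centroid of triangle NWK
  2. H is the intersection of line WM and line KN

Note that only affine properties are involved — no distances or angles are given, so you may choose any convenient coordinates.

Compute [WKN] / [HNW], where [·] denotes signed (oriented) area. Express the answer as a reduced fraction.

[WKN]:[HNW] = 2

Assign N = (0, 0), K = (1, 0), W = (0, 1) — the answer is frame-independent, so this choice is without loss of generality.
1. M is the centroid of triangle NWK ⇒ M = (1/3, 1/3)
2. H is the intersection of line WM and line KN ⇒ H = (1/2, 0)
2·[WKN] = -1, 2·[HNW] = -1/2
[WKN]:[HNW] = -1:-1/2 = 2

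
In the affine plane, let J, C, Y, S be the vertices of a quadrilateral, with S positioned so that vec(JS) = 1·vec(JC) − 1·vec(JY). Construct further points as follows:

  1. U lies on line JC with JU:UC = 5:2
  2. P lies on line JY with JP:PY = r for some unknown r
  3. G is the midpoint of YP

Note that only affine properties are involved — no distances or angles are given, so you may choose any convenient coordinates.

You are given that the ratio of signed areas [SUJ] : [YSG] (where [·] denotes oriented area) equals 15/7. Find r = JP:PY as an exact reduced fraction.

Assign J = (0, 0), C = (1, 0), Y = (0, 1), S = (1, -1) — the answer is frame-independent, so this choice is without loss of generality.
1. U lies on line JC with JU:UC = 5:2 ⇒ U = (5/7, 0)
2. With JP:PY = r, write λ = r/(r+1) so P = J + λ·(Y−J); P is affine-linear in λ
3. G is the midpoint of YP ⇒ G is an affine combination of earlier points and hence also affine-linear in λ
Every point depending on P is an affine combination of P and λ-independent points, so each such coordinate is linear in λ; the λ² term in each signed area is a multiple of (Y−J)×(Y−J) = 0, so 2·[SUJ] and 2·[YSG] are each linear in λ. Evaluating at λ=0 and λ=1:
  2·[SUJ] = 5/7,   2·[YSG] = 1/2·λ − 1/2
So [SUJ]:[YSG] = (5/7) / (1/2·λ − 1/2). Setting this equal to 15/7:
  5/7 = 15/7·(1/2·λ − 1/2)  ⇒  λ = 5/3
Then r = λ/(1−λ) = (5/3)/(-2/3) = -5/2. Check: with r = -5/2, P = (0, 5/3) and [SUJ]:[YSG] = 15/7 as required.

r = -5/2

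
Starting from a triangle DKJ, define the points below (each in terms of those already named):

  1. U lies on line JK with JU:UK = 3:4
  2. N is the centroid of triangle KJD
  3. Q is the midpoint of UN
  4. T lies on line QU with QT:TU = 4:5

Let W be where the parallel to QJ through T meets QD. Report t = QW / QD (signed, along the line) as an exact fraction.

Work in coordinates with D = (0, 0), K = (1, 0), J = (0, 1).
1. U lies on line JK with JU:UK = 3:4 ⇒ U = (3/7, 4/7)
2. N is the centroid of triangle KJD ⇒ N = (1/3, 1/3)
3. Q is the midpoint of UN ⇒ Q = (8/21, 19/42)
4. T lies on line QU with QT:TU = 4:5 ⇒ T = (76/189, 191/378)
through T parallel to QJ: direction (-8/21, 23/42); meets QD at W = (26/63, 247/504)
W = Q + t·(D−Q) with t = -1/12

t = -1/12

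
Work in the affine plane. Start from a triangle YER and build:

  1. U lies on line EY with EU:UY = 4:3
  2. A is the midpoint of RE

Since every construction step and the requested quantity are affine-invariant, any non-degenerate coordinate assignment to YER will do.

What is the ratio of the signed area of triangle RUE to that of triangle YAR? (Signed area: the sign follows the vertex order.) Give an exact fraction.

Set Y = (0, 0), E = (1, 0), R = (0, 1); any affine frame gives the same invariant.
1. U lies on line EY with EU:UY = 4:3 ⇒ U = (3/7, 0)
2. A is the midpoint of RE ⇒ A = (1/2, 1/2)
2·[RUE] = 4/7, 2·[YAR] = 1/2
[RUE]:[YAR] = 4/7:1/2 = 8/7

[RUE]:[YAR] = 8/7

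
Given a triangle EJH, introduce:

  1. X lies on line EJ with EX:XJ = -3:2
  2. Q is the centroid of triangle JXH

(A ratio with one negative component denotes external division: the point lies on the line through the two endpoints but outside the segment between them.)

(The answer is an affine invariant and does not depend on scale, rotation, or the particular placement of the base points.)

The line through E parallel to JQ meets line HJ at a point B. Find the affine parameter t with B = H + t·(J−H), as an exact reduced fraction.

t = 1/2

Assign E = (0, 0), J = (1, 0), H = (0, 1) — the answer is frame-independent, so this choice is without loss of generality.
1. X lies on line EJ with EX:XJ = -3:2 ⇒ X = (3, 0)
2. Q is the centroid of triangle JXH ⇒ Q = (4/3, 1/3)
through E parallel to JQ: direction (1/3, 1/3); meets HJ at B = (1/2, 1/2)
B = H + t·(J−H) with t = 1/2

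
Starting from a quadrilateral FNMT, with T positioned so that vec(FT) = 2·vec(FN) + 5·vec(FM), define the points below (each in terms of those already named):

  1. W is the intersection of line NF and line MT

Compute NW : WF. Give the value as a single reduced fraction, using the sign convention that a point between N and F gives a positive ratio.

NW:WF = -3

Set F = (0, 0), N = (1, 0), M = (0, 1), T = (2, 5); any affine frame gives the same invariant.
1. W is the intersection of line NF and line MT ⇒ W = (-1/2, 0)
W = N + t·(F−N) with t = 3/2, so NW:WF = t:(1−t) = 3/2:-1/2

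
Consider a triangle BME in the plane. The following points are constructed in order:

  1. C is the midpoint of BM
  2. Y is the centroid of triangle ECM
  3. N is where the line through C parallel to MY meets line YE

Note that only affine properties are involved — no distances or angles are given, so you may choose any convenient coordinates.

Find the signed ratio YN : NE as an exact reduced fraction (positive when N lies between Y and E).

Assign B = (0, 0), M = (1, 0), E = (0, 1) — the answer is frame-independent, so this choice is without loss of generality.
1. C is the midpoint of BM ⇒ C = (1/2, 0)
2. Y is the centroid of triangle ECM ⇒ Y = (1/2, 1/3)
3. N is where the line through C parallel to MY meets line YE ⇒ N = (1, -1/3)
N = Y + t·(E−Y) with t = -1, so YN:NE = t:(1−t) = -1:2

YN:NE = -1/2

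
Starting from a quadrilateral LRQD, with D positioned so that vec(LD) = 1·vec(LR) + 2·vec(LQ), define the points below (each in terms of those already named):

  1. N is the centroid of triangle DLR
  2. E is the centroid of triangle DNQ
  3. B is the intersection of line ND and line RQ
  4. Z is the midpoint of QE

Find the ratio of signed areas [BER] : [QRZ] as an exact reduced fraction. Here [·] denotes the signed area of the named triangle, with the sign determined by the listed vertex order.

Work in coordinates with L = (0, 0), R = (1, 0), Q = (0, 1), D = (1, 2).
1. N is the centroid of triangle DLR ⇒ N = (2/3, 2/3)
2. E is the centroid of triangle DNQ ⇒ E = (5/9, 11/9)
3. B is the intersection of line ND and line RQ ⇒ B = (3/5, 2/5)
4. Z is the midpoint of QE ⇒ Z = (5/18, 10/9)
2·[BER] = -14/45, 2·[QRZ] = 7/18
[BER]:[QRZ] = -14/45:7/18 = -4/5

[BER]:[QRZ] = -4/5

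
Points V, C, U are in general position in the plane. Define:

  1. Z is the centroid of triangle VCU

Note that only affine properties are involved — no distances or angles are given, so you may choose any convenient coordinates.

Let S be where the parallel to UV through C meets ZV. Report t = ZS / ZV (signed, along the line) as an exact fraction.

Work in coordinates with V = (0, 0), C = (1, 0), U = (0, 1).
1. Z is the centroid of triangle VCU ⇒ Z = (1/3, 1/3)
through C parallel to UV: direction (0, -1); meets ZV at S = (1, 1)
S = Z + t·(V−Z) with t = -2

t = -2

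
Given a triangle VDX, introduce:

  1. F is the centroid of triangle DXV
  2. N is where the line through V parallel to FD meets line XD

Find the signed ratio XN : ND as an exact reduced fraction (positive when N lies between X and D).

Work in coordinates with V = (0, 0), D = (1, 0), X = (0, 1).
1. F is the centroid of triangle DXV ⇒ F = (1/3, 1/3)
2. N is where the line through V parallel to FD meets line XD ⇒ N = (2, -1)
N = X + t·(D−X) with t = 2, so XN:ND = t:(1−t) = 2:-1

XN:ND = -2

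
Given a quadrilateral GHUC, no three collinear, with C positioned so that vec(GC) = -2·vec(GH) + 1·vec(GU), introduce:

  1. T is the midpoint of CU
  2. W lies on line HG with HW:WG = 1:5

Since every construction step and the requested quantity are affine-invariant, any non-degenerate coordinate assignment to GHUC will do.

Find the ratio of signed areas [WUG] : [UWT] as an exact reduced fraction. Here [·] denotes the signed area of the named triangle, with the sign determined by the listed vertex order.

Choose coordinates G = (0, 0), H = (1, 0), U = (0, 1), C = (-2, 1).
1. T is the midpoint of CU ⇒ T = (-1, 1)
2. W lies on line HG with HW:WG = 1:5 ⇒ W = (5/6, 0)
2·[WUG] = 5/6, 2·[UWT] = -1
[WUG]:[UWT] = 5/6:-1 = -5/6

[WUG]:[UWT] = -5/6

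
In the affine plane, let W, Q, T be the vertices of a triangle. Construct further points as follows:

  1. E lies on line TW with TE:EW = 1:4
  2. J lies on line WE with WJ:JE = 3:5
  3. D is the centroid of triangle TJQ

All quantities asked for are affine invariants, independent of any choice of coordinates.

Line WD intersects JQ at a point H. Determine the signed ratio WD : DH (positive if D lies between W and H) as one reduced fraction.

WD:DH = -16/7

Work in coordinates with W = (0, 0), Q = (1, 0), T = (0, 1).
1. E lies on line TW with TE:EW = 1:4 ⇒ E = (0, 4/5)
2. J lies on line WE with WJ:JE = 3:5 ⇒ J = (0, 3/10)
3. D is the centroid of triangle TJQ ⇒ D = (1/3, 13/30)
line WD meets JQ at H = (3/16, 39/160)
D = W + t·(H−W) with t = 16/9, so WD:DH = 16/9:-7/9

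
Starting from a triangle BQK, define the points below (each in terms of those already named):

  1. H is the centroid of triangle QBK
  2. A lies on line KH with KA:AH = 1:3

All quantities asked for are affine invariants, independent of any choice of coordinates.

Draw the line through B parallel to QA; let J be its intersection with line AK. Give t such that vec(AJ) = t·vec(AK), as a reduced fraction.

Choose coordinates B = (0, 0), Q = (1, 0), K = (0, 1).
1. H is the centroid of triangle QBK ⇒ H = (1/3, 1/3)
2. A lies on line KH with KA:AH = 1:3 ⇒ A = (1/12, 5/6)
through B parallel to QA: direction (-11/12, 5/6); meets AK at J = (11/12, -5/6)
J = A + t·(K−A) with t = -10

t = -10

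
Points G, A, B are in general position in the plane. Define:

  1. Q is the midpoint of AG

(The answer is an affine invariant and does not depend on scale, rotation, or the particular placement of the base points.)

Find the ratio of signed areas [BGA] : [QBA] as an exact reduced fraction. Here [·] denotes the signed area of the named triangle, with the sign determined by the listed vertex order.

[BGA]:[QBA] = -2

Set G = (0, 0), A = (1, 0), B = (0, 1); any affine frame gives the same invariant.
1. Q is the midpoint of AG ⇒ Q = (1/2, 0)
2·[BGA] = 1, 2·[QBA] = -1/2
[BGA]:[QBA] = 1:-1/2 = -2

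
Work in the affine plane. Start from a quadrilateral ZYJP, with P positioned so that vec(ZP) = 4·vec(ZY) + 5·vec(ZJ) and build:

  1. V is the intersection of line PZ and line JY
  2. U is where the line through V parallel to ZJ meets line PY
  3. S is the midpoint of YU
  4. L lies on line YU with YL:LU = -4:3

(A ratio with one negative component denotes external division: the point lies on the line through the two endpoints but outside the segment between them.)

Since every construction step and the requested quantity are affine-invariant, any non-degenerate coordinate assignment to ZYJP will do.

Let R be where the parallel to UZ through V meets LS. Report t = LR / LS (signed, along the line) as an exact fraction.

Set Z = (0, 0), Y = (1, 0), J = (0, 1), P = (4, 5); any affine frame gives the same invariant.
1. V is the intersection of line PZ and line JY ⇒ V = (4/9, 5/9)
2. U is where the line through V parallel to ZJ meets line PY ⇒ U = (4/9, -25/27)
3. S is the midpoint of YU ⇒ S = (13/18, -25/54)
4. L lies on line YU with YL:LU = -4:3 ⇒ L = (-11/9, -100/27)
through V parallel to UZ: direction (-4/9, 25/27); meets LS at R = (68/81, -65/243)
R = L + t·(S−L) with t = 334/315

t = 334/315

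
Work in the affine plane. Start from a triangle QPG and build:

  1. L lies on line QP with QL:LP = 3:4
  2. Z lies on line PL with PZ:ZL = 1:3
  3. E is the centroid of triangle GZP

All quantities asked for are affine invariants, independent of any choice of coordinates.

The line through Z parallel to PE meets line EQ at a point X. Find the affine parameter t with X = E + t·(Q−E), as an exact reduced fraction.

Choose coordinates Q = (0, 0), P = (1, 0), G = (0, 1).
1. L lies on line QP with QL:LP = 3:4 ⇒ L = (3/7, 0)
2. Z lies on line PL with PZ:ZL = 1:3 ⇒ Z = (6/7, 0)
3. E is the centroid of triangle GZP ⇒ E = (13/21, 1/3)
through Z parallel to PE: direction (-8/21, 1/3); meets EQ at X = (26/49, 2/7)
X = E + t·(Q−E) with t = 1/7

t = 1/7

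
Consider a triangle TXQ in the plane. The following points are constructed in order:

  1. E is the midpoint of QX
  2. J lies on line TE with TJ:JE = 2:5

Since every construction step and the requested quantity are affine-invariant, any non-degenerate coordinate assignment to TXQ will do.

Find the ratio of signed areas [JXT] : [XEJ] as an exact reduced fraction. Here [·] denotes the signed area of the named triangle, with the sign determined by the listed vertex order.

[JXT]:[XEJ] = -2/5

Set T = (0, 0), X = (1, 0), Q = (0, 1); any affine frame gives the same invariant.
1. E is the midpoint of QX ⇒ E = (1/2, 1/2)
2. J lies on line TE with TJ:JE = 2:5 ⇒ J = (1/7, 1/7)
2·[JXT] = -1/7, 2·[XEJ] = 5/14
[JXT]:[XEJ] = -1/7:5/14 = -2/5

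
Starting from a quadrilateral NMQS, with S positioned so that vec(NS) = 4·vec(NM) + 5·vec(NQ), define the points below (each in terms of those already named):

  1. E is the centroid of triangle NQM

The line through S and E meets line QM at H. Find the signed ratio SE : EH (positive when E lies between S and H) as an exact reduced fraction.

SE:EH = -25

Work in coordinates with N = (0, 0), M = (1, 0), Q = (0, 1), S = (4, 5).
1. E is the centroid of triangle NQM ⇒ E = (1/3, 1/3)
line SE meets QM at H = (12/25, 13/25)
E = S + t·(H−S) with t = 25/24, so SE:EH = 25/24:-1/24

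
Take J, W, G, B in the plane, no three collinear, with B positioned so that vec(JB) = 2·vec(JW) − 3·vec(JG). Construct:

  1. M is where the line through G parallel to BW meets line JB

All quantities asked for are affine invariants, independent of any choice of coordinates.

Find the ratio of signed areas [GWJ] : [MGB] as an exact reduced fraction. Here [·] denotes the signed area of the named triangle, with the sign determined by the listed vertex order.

Set J = (0, 0), W = (1, 0), G = (0, 1), B = (2, -3); any affine frame gives the same invariant.
1. M is where the line through G parallel to BW meets line JB ⇒ M = (2/3, -1)
2·[GWJ] = -1, 2·[MGB] = -4/3
[GWJ]:[MGB] = -1:-4/3 = 3/4

[GWJ]:[MGB] = 3/4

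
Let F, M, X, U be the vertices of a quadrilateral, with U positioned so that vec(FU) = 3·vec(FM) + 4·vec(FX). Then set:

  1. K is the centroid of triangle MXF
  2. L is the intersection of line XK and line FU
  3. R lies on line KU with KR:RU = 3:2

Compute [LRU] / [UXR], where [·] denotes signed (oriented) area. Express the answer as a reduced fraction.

Choose coordinates F = (0, 0), M = (1, 0), X = (0, 1), U = (3, 4).
1. K is the centroid of triangle MXF ⇒ K = (1/3, 1/3)
2. L is the intersection of line XK and line FU ⇒ L = (3/10, 2/5)
3. R lies on line KU with KR:RU = 3:2 ⇒ R = (29/15, 38/15)
2·[LRU] = 3/25, 2·[UXR] = 6/5
[LRU]:[UXR] = 3/25:6/5 = 1/10

[LRU]:[UXR] = 1/10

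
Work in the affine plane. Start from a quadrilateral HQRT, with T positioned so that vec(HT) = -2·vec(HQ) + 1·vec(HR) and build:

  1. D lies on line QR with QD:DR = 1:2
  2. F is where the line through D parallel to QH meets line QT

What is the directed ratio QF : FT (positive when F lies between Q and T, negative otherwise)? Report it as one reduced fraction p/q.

QF:FT = 1/2

Choose coordinates H = (0, 0), Q = (1, 0), R = (0, 1), T = (-2, 1).
1. D lies on line QR with QD:DR = 1:2 ⇒ D = (2/3, 1/3)
2. F is where the line through D parallel to QH meets line QT ⇒ F = (0, 1/3)
F = Q + t·(T−Q) with t = 1/3, so QF:FT = t:(1−t) = 1/3:2/3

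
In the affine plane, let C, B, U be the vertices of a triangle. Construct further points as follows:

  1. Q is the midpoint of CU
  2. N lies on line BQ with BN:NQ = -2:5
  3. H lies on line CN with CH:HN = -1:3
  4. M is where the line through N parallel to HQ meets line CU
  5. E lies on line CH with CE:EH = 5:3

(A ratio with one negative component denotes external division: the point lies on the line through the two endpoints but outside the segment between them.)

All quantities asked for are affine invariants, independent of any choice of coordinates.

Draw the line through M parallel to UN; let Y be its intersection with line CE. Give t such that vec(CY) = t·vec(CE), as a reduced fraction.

Work in coordinates with C = (0, 0), B = (1, 0), U = (0, 1).
1. Q is the midpoint of CU ⇒ Q = (0, 1/2)
2. N lies on line BQ with BN:NQ = -2:5 ⇒ N = (5/3, -1/3)
3. H lies on line CN with CH:HN = -1:3 ⇒ H = (-5/6, 1/6)
4. M is where the line through N parallel to HQ meets line CU ⇒ M = (0, -1)
5. E lies on line CH with CE:EH = 5:3 ⇒ E = (-25/48, 5/48)
through M parallel to UN: direction (5/3, -4/3); meets CE at Y = (-5/3, 1/3)
Y = C + t·(E−C) with t = 16/5

t = 16/5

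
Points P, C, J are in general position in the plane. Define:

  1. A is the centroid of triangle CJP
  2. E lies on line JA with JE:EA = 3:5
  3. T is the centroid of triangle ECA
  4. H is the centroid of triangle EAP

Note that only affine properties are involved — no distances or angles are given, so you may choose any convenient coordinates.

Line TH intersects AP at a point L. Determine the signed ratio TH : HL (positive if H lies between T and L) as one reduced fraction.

TH:HL = -8/5

Assign P = (0, 0), C = (1, 0), J = (0, 1) — the answer is frame-independent, so this choice is without loss of generality.
1. A is the centroid of triangle CJP ⇒ A = (1/3, 1/3)
2. E lies on line JA with JE:EA = 3:5 ⇒ E = (1/8, 3/4)
3. T is the centroid of triangle ECA ⇒ T = (35/72, 13/36)
4. H is the centroid of triangle EAP ⇒ H = (11/72, 13/36)
line TH meets AP at L = (13/36, 13/36)
H = T + t·(L−T) with t = 8/3, so TH:HL = 8/3:-5/3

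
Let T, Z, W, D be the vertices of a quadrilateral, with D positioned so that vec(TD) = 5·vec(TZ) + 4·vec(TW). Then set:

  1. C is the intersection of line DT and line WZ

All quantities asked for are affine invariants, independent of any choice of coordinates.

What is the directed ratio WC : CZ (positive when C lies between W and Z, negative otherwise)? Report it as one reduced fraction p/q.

WC:CZ = 5/4

Work in coordinates with T = (0, 0), Z = (1, 0), W = (0, 1), D = (5, 4).
1. C is the intersection of line DT and line WZ ⇒ C = (5/9, 4/9)
C = W + t·(Z−W) with t = 5/9, so WC:CZ = t:(1−t) = 5/9:4/9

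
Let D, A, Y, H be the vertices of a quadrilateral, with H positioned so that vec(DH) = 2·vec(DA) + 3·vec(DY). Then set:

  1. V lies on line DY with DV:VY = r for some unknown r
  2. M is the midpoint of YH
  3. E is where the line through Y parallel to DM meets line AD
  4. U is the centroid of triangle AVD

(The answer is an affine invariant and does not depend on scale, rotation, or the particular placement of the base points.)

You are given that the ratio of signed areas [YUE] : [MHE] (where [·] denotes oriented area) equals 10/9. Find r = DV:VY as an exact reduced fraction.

Set D = (0, 0), A = (1, 0), Y = (0, 1), H = (2, 3); any affine frame gives the same invariant.
1. With DV:VY = r, write λ = r/(r+1) so V = D + λ·(Y−D); V is affine-linear in λ
2. M is the midpoint of YH ⇒ M = (1, 2)
3. E is where the line through Y parallel to DM meets line AD ⇒ E = (-1/2, 0)
4. U is the centroid of triangle AVD ⇒ U is an affine combination of earlier points and hence also affine-linear in λ
Every point depending on V is an affine combination of V and λ-independent points, so each such coordinate is linear in λ; the λ² term in each signed area is a multiple of (Y−D)×(Y−D) = 0, so 2·[YUE] and 2·[MHE] are each linear in λ. Evaluating at λ=0 and λ=1:
  2·[YUE] = 1/6·λ − 5/6,   2·[MHE] = -1/2
So [YUE]:[MHE] = (1/6·λ − 5/6) / (-1/2). Setting this equal to 10/9:
  1/6·λ − 5/6 = 10/9·(-1/2)  ⇒  λ = 5/3
Then r = λ/(1−λ) = (5/3)/(-2/3) = -5/2. Check: with r = -5/2, V = (0, 5/3) and [YUE]:[MHE] = 10/9 as required.

r = -5/2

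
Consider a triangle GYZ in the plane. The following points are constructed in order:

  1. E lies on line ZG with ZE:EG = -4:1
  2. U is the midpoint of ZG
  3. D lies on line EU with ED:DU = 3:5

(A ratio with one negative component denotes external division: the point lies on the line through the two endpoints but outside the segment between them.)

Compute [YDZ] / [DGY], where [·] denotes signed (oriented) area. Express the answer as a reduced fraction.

[YDZ]:[DGY] = 49

Set G = (0, 0), Y = (1, 0), Z = (0, 1); any affine frame gives the same invariant.
1. E lies on line ZG with ZE:EG = -4:1 ⇒ E = (0, -1/3)
2. U is the midpoint of ZG ⇒ U = (0, 1/2)
3. D lies on line EU with ED:DU = 3:5 ⇒ D = (0, -1/48)
2·[YDZ] = -49/48, 2·[DGY] = -1/48
[YDZ]:[DGY] = -49/48:-1/48 = 49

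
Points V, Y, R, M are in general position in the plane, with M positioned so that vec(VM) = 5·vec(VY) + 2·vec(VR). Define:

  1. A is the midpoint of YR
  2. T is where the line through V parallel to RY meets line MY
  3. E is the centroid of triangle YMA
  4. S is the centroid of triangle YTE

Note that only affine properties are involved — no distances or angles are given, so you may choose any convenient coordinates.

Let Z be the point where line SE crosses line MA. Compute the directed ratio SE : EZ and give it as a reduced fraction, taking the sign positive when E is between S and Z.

SE:EZ = 3/2

Work in coordinates with V = (0, 0), Y = (1, 0), R = (0, 1), M = (5, 2).
1. A is the midpoint of YR ⇒ A = (1/2, 1/2)
2. T is where the line through V parallel to RY meets line MY ⇒ T = (1/3, -1/3)
3. E is the centroid of triangle YMA ⇒ E = (13/6, 5/6)
4. S is the centroid of triangle YTE ⇒ S = (7/6, 1/6)
line SE meets MA at Z = (17/6, 23/18)
E = S + t·(Z−S) with t = 3/5, so SE:EZ = 3/5:2/5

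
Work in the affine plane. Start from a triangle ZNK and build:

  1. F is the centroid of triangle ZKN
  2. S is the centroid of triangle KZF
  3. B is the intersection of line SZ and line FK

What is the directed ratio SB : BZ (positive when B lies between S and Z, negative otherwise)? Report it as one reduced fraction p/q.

SB:BZ = -1/3

Work in coordinates with Z = (0, 0), N = (1, 0), K = (0, 1).
1. F is the centroid of triangle ZKN ⇒ F = (1/3, 1/3)
2. S is the centroid of triangle KZF ⇒ S = (1/9, 4/9)
3. B is the intersection of line SZ and line FK ⇒ B = (1/6, 2/3)
B = S + t·(Z−S) with t = -1/2, so SB:BZ = t:(1−t) = -1/2:3/2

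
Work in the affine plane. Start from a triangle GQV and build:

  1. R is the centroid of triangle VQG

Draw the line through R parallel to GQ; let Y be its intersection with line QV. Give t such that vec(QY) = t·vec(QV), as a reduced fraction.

Work in coordinates with G = (0, 0), Q = (1, 0), V = (0, 1).
1. R is the centroid of triangle VQG ⇒ R = (1/3, 1/3)
through R parallel to GQ: direction (1, 0); meets QV at Y = (2/3, 1/3)
Y = Q + t·(V−Q) with t = 1/3

t = 1/3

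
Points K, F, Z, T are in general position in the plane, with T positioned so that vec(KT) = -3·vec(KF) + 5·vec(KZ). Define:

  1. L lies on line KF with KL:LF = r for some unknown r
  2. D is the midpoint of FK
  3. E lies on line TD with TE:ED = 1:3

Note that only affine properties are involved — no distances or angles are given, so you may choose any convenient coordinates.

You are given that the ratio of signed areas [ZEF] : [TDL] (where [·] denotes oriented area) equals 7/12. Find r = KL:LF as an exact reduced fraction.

r = 2/5

Choose coordinates K = (0, 0), F = (1, 0), Z = (0, 1), T = (-3, 5).
1. With KL:LF = r, write λ = r/(r+1) so L = K + λ·(F−K); L is affine-linear in λ
2. D is the midpoint of FK ⇒ D = (1/2, 0)
3. E lies on line TD with TE:ED = 1:3 ⇒ E = (-17/8, 15/4)
Every point depending on L is an affine combination of L and λ-independent points, so each such coordinate is linear in λ; the λ² term in each signed area is a multiple of (F−K)×(F−K) = 0, so 2·[ZEF] and 2·[TDL] are each linear in λ. Evaluating at λ=0 and λ=1:
  2·[ZEF] = -5/8,   2·[TDL] = 5·λ − 5/2
So [ZEF]:[TDL] = (-5/8) / (5·λ − 5/2). Setting this equal to 7/12:
  -5/8 = 7/12·(5·λ − 5/2)  ⇒  λ = 2/7
Then r = λ/(1−λ) = (2/7)/(5/7) = 2/5. Check: with r = 2/5, L = (2/7, 0) and [ZEF]:[TDL] = 7/12 as required.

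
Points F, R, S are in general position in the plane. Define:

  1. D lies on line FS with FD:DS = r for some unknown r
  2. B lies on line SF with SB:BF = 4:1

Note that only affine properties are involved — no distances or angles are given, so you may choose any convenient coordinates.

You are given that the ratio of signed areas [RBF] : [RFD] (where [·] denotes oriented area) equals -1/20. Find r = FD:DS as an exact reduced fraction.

Assign F = (0, 0), R = (1, 0), S = (0, 1) — the answer is frame-independent, so this choice is without loss of generality.
1. With FD:DS = r, write λ = r/(r+1) so D = F + λ·(S−F); D is affine-linear in λ
2. B lies on line SF with SB:BF = 4:1 ⇒ B = (0, 1/5)
Every point depending on D is an affine combination of D and λ-independent points, so each such coordinate is linear in λ; the λ² term in each signed area is a multiple of (S−F)×(S−F) = 0, so 2·[RBF] and 2·[RFD] are each linear in λ. Evaluating at λ=0 and λ=1:
  2·[RBF] = 1/5,   2·[RFD] = −λ
So [RBF]:[RFD] = (1/5) / (−λ). Setting this equal to -1/20:
  1/5 = -1/20·(−λ)  ⇒  λ = 4
Then r = λ/(1−λ) = (4)/(-3) = -4/3. Check: with r = -4/3, D = (0, 4) and [RBF]:[RFD] = -1/20 as required.

r = -4/3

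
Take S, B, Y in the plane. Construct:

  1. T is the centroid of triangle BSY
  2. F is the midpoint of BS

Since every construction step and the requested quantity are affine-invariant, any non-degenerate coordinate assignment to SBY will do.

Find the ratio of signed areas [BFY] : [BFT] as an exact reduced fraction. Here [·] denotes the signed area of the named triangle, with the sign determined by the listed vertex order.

Set S = (0, 0), B = (1, 0), Y = (0, 1); any affine frame gives the same invariant.
1. T is the centroid of triangle BSY ⇒ T = (1/3, 1/3)
2. F is the midpoint of BS ⇒ F = (1/2, 0)
2·[BFY] = -1/2, 2·[BFT] = -1/6
[BFY]:[BFT] = -1/2:-1/6 = 3

[BFY]:[BFT] = 3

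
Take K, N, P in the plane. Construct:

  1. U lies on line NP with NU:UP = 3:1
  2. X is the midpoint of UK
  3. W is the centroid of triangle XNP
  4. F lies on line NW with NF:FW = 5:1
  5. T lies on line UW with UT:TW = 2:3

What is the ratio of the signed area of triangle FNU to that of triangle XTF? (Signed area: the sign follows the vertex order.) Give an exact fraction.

Choose coordinates K = (0, 0), N = (1, 0), P = (0, 1).
1. U lies on line NP with NU:UP = 3:1 ⇒ U = (1/4, 3/4)
2. X is the midpoint of UK ⇒ X = (1/8, 3/8)
3. W is the centroid of triangle XNP ⇒ W = (3/8, 11/24)
4. F lies on line NW with NF:FW = 5:1 ⇒ F = (23/48, 55/144)
5. T lies on line UW with UT:TW = 2:3 ⇒ T = (3/10, 19/30)
2·[FNU] = 5/48, 2·[XTF] = -13/144
[FNU]:[XTF] = 5/48:-13/144 = -15/13

[FNU]:[XTF] = -15/13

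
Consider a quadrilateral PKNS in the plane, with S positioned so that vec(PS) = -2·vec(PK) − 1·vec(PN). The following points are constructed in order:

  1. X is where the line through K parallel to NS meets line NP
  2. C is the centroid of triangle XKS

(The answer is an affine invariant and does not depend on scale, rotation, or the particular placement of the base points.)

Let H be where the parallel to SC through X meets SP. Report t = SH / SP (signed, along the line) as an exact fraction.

t = -2/3

Assign P = (0, 0), K = (1, 0), N = (0, 1), S = (-2, -1) — the answer is frame-independent, so this choice is without loss of generality.
1. X is where the line through K parallel to NS meets line NP ⇒ X = (0, -1)
2. C is the centroid of triangle XKS ⇒ C = (-1/3, -2/3)
through X parallel to SC: direction (5/3, 1/3); meets SP at H = (-10/3, -5/3)
H = S + t·(P−S) with t = -2/3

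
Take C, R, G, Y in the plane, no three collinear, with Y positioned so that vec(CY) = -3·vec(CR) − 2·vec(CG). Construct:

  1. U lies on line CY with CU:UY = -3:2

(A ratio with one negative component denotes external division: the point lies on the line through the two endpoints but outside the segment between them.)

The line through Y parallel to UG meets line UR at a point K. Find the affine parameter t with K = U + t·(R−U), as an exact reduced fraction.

Assign C = (0, 0), R = (1, 0), G = (0, 1), Y = (-3, -2) — the answer is frame-independent, so this choice is without loss of generality.
1. U lies on line CY with CU:UY = -3:2 ⇒ U = (-9, -6)
through Y parallel to UG: direction (9, 7); meets UR at K = (-21/4, -15/4)
K = U + t·(R−U) with t = 3/8

t = 3/8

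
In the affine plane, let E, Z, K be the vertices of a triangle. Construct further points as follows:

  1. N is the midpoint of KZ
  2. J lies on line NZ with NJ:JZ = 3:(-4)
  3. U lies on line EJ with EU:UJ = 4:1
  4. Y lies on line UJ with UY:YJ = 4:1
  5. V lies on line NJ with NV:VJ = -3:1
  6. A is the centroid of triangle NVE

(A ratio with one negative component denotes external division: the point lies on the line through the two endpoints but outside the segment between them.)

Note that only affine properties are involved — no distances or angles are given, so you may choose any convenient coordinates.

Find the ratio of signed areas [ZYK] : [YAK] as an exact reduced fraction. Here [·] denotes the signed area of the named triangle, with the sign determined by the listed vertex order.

Choose coordinates E = (0, 0), Z = (1, 0), K = (0, 1).
1. N is the midpoint of KZ ⇒ N = (1/2, 1/2)
2. J lies on line NZ with NJ:JZ = 3:(-4) ⇒ J = (-1, 2)
3. U lies on line EJ with EU:UJ = 4:1 ⇒ U = (-4/5, 8/5)
4. Y lies on line UJ with UY:YJ = 4:1 ⇒ Y = (-24/25, 48/25)
5. V lies on line NJ with NV:VJ = -3:1 ⇒ V = (-7/4, 11/4)
6. A is the centroid of triangle NVE ⇒ A = (-5/12, 13/12)
2·[ZYK] = -1/25, 2·[YAK] = 91/300
[ZYK]:[YAK] = -1/25:91/300 = -12/91

[ZYK]:[YAK] = -12/91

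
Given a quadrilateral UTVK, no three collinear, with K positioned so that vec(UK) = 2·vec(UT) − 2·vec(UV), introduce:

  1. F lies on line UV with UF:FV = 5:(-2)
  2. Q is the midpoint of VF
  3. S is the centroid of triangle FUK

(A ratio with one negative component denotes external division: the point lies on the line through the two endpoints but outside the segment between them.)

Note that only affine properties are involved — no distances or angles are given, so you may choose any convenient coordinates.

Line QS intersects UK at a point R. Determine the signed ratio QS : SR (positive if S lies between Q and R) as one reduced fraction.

Set U = (0, 0), T = (1, 0), V = (0, 1), K = (2, -2); any affine frame gives the same invariant.
1. F lies on line UV with UF:FV = 5:(-2) ⇒ F = (0, 5/3)
2. Q is the midpoint of VF ⇒ Q = (0, 4/3)
3. S is the centroid of triangle FUK ⇒ S = (2/3, -1/9)
line QS meets UK at R = (8/7, -8/7)
S = Q + t·(R−Q) with t = 7/12, so QS:SR = 7/12:5/12

QS:SR = 7/5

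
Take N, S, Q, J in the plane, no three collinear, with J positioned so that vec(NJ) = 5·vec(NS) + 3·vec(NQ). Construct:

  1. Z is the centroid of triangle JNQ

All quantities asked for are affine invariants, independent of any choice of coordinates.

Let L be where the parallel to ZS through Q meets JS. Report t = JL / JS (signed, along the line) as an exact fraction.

t = 8/5

Assign N = (0, 0), S = (1, 0), Q = (0, 1), J = (5, 3) — the answer is frame-independent, so this choice is without loss of generality.
1. Z is the centroid of triangle JNQ ⇒ Z = (5/3, 4/3)
through Q parallel to ZS: direction (-2/3, -4/3); meets JS at L = (-7/5, -9/5)
L = J + t·(S−J) with t = 8/5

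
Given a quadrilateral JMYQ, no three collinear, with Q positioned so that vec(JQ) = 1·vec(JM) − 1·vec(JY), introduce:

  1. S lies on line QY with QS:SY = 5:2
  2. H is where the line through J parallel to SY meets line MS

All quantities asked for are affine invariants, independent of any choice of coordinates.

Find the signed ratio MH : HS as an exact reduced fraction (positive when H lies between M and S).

Choose coordinates J = (0, 0), M = (1, 0), Y = (0, 1), Q = (1, -1).
1. S lies on line QY with QS:SY = 5:2 ⇒ S = (2/7, 3/7)
2. H is where the line through J parallel to SY meets line MS ⇒ H = (-3/7, 6/7)
H = M + t·(S−M) with t = 2, so MH:HS = t:(1−t) = 2:-1

MH:HS = -2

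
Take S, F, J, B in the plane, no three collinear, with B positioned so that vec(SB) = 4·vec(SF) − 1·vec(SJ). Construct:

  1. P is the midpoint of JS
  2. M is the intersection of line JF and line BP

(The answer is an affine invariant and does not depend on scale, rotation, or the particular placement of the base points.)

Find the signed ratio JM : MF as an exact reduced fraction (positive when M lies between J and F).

JM:MF = 4

Set S = (0, 0), F = (1, 0), J = (0, 1), B = (4, -1); any affine frame gives the same invariant.
1. P is the midpoint of JS ⇒ P = (0, 1/2)
2. M is the intersection of line JF and line BP ⇒ M = (4/5, 1/5)
M = J + t·(F−J) with t = 4/5, so JM:MF = t:(1−t) = 4/5:1/5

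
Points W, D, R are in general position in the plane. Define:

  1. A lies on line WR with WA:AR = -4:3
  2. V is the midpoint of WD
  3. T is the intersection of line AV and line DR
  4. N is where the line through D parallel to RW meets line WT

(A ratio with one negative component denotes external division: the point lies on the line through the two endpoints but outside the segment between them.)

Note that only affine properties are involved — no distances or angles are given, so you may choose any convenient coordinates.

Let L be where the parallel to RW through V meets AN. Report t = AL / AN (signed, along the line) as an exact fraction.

t = 1/2

Assign W = (0, 0), D = (1, 0), R = (0, 1) — the answer is frame-independent, so this choice is without loss of generality.
1. A lies on line WR with WA:AR = -4:3 ⇒ A = (0, 4)
2. V is the midpoint of WD ⇒ V = (1/2, 0)
3. T is the intersection of line AV and line DR ⇒ T = (3/7, 4/7)
4. N is where the line through D parallel to RW meets line WT ⇒ N = (1, 4/3)
through V parallel to RW: direction (0, -1); meets AN at L = (1/2, 8/3)
L = A + t·(N−A) with t = 1/2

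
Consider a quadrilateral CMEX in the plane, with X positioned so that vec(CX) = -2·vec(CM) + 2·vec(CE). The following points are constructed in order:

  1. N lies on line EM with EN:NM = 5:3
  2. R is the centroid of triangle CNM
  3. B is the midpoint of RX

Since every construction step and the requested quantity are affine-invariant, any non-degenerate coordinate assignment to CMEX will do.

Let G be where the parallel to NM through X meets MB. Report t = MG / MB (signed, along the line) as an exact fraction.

Assign C = (0, 0), M = (1, 0), E = (0, 1), X = (-2, 2) — the answer is frame-independent, so this choice is without loss of generality.
1. N lies on line EM with EN:NM = 5:3 ⇒ N = (5/8, 3/8)
2. R is the centroid of triangle CNM ⇒ R = (13/24, 1/8)
3. B is the midpoint of RX ⇒ B = (-35/48, 17/16)
through X parallel to NM: direction (3/8, -3/8); meets MB at G = (-51/32, 51/32)
G = M + t·(B−M) with t = 3/2

t = 3/2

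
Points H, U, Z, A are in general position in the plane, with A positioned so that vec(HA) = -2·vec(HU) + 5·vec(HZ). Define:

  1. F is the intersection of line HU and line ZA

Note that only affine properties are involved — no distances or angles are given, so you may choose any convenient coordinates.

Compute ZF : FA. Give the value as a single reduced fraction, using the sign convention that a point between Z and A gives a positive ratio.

Work in coordinates with H = (0, 0), U = (1, 0), Z = (0, 1), A = (-2, 5).
1. F is the intersection of line HU and line ZA ⇒ F = (1/2, 0)
F = Z + t·(A−Z) with t = -1/4, so ZF:FA = t:(1−t) = -1/4:5/4

ZF:FA = -1/5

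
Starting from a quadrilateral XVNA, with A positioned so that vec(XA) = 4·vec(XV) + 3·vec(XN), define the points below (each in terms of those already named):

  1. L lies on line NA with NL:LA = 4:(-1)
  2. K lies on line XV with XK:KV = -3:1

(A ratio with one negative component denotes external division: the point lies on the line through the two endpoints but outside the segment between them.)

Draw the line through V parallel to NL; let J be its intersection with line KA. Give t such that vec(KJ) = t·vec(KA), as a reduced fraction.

t = 1/7

Set X = (0, 0), V = (1, 0), N = (0, 1), A = (4, 3); any affine frame gives the same invariant.
1. L lies on line NA with NL:LA = 4:(-1) ⇒ L = (16/3, 11/3)
2. K lies on line XV with XK:KV = -3:1 ⇒ K = (3/2, 0)
through V parallel to NL: direction (16/3, 8/3); meets KA at J = (13/7, 3/7)
J = K + t·(A−K) with t = 1/7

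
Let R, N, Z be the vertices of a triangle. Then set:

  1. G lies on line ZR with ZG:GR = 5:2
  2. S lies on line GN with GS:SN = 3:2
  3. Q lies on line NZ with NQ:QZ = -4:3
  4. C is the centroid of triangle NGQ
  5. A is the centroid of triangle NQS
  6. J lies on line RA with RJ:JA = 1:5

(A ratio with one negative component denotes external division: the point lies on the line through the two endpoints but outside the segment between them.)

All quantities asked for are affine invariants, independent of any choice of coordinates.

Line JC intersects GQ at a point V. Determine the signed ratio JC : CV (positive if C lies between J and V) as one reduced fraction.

JC:CV = -89/60

Assign R = (0, 0), N = (1, 0), Z = (0, 1) — the answer is frame-independent, so this choice is without loss of generality.
1. G lies on line ZR with ZG:GR = 5:2 ⇒ G = (0, 2/7)
2. S lies on line GN with GS:SN = 3:2 ⇒ S = (3/5, 4/35)
3. Q lies on line NZ with NQ:QZ = -4:3 ⇒ Q = (-3, 4)
4. C is the centroid of triangle NGQ ⇒ C = (-2/3, 10/7)
5. A is the centroid of triangle NQS ⇒ A = (-7/15, 48/35)
6. J lies on line RA with RJ:JA = 1:5 ⇒ J = (-7/90, 8/35)
line JC meets GQ at V = (-24/89, 386/623)
C = J + t·(V−J) with t = 89/29, so JC:CV = 89/29:-60/29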